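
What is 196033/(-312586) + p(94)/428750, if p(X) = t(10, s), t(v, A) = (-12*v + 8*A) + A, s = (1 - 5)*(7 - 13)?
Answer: -42009570247/67010623750 ≈ -0.62691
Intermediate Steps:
s = 24 (s = -4*(-6) = 24)
t(v, A) = -12*v + 9*A
p(X) = 96 (p(X) = -12*10 + 9*24 = -120 + 216 = 96)
196033/(-312586) + p(94)/428750 = 196033/(-312586) + 96/428750 = 196033*(-1/312586) + 96*(1/428750) = -196033/312586 + 48/214375 = -42009570247/67010623750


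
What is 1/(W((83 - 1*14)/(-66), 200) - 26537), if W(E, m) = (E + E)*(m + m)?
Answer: -11/301107 ≈ -3.6532e-5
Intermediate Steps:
W(E, m) = 4*E*m (W(E, m) = (2*E)*(2*m) = 4*E*m)
1/(W((83 - 1*14)/(-66), 200) - 26537) = 1/(4*((83 - 1*14)/(-66))*200 - 26537) = 1/(4*((83 - 14)*(-1/66))*200 - 26537) = 1/(4*(69*(-1/66))*200 - 26537) = 1/(4*(-23/22)*200 - 26537) = 1/(-9200/11 - 26537) = 1/(-301107/11) = -11/301107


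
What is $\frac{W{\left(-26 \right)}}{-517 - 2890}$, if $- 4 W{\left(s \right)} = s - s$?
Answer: $0$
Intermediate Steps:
$W{\left(s \right)} = 0$ ($W{\left(s \right)} = - \frac{s - s}{4} = \left(- \frac{1}{4}\right) 0 = 0$)
$\frac{W{\left(-26 \right)}}{-517 - 2890} = \frac{0}{-517 - 2890} = \frac{0}{-3407} = 0 \left(- \frac{1}{3407}\right) = 0$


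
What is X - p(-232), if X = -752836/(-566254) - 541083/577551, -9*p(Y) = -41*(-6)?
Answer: 348750750755/12578483229 ≈ 27.726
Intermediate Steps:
p(Y) = -82/3 (p(Y) = -(-41)*(-6)/9 = -1/9*246 = -82/3)
X = 1646291943/4192827743 (X = -752836*(-1/566254) - 541083*1/577551 = 376418/283127 - 180361/192517 = 1646291943/4192827743 ≈ 0.39264)
X - p(-232) = 1646291943/4192827743 - 1*(-82/3) = 1646291943/4192827743 + 82/3 = 348750750755/12578483229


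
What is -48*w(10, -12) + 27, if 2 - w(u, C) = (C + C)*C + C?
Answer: 13179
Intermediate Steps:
w(u, C) = 2 - C - 2*C² (w(u, C) = 2 - ((C + C)*C + C) = 2 - ((2*C)*C + C) = 2 - (2*C² + C) = 2 - (C + 2*C²) = 2 + (-C - 2*C²) = 2 - C - 2*C²)
-48*w(10, -12) + 27 = -48*(2 - 1*(-12) - 2*(-12)²) + 27 = -48*(2 + 12 - 2*144) + 27 = -48*(2 + 12 - 288) + 27 = -48*(-274) + 27 = 13152 + 27 = 13179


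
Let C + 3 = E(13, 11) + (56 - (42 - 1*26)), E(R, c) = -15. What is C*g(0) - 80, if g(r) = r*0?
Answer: -80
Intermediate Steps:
g(r) = 0
C = 22 (C = -3 + (-15 + (56 - (42 - 1*26))) = -3 + (-15 + (56 - (42 - 26))) = -3 + (-15 + (56 - 1*16)) = -3 + (-15 + (56 - 16)) = -3 + (-15 + 40) = -3 + 25 = 22)
C*g(0) - 80 = 22*0 - 80 = 0 - 80 = -80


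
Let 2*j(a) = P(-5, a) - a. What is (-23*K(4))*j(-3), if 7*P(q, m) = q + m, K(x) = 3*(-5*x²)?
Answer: 35880/7 ≈ 5125.7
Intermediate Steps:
K(x) = -15*x²
P(q, m) = m/7 + q/7 (P(q, m) = (q + m)/7 = (m + q)/7 = m/7 + q/7)
j(a) = -5/14 - 3*a/7 (j(a) = ((a/7 + (⅐)*(-5)) - a)/2 = ((a/7 - 5/7) - a)/2 = ((-5/7 + a/7) - a)/2 = (-5/7 - 6*a/7)/2 = -5/14 - 3*a/7)
(-23*K(4))*j(-3) = (-(-345)*4²)*(-5/14 - 3/7*(-3)) = (-(-345)*16)*(-5/14 + 9/7) = -23*(-240)*(13/14) = 5520*(13/14) = 35880/7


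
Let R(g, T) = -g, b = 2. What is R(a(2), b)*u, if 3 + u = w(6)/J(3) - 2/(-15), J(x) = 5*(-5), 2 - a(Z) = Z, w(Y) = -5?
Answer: 0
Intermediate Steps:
a(Z) = 2 - Z
J(x) = -25
u = -8/3 (u = -3 + (-5/(-25) - 2/(-15)) = -3 + (-5*(-1/25) - 2*(-1/15)) = -3 + (⅕ + 2/15) = -3 + ⅓ = -8/3 ≈ -2.6667)
R(a(2), b)*u = -(2 - 1*2)*(-8/3) = -(2 - 2)*(-8/3) = -1*0*(-8/3) = 0*(-8/3) = 0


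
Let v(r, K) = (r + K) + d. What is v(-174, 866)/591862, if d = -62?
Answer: 315/295931 ≈ 0.0010644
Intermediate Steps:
v(r, K) = -62 + K + r (v(r, K) = (r + K) - 62 = (K + r) - 62 = -62 + K + r)
v(-174, 866)/591862 = (-62 + 866 - 174)/591862 = 630*(1/591862) = 315/295931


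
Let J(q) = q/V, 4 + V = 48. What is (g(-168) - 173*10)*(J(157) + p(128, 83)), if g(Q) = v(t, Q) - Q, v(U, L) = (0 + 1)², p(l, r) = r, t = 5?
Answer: -5945849/44 ≈ -1.3513e+5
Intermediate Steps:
V = 44 (V = -4 + 48 = 44)
J(q) = q/44
v(U, L) = 1 (v(U, L) = 1² = 1)
g(Q) = 1 - Q
(g(-168) - 173*10)*(J(157) + p(128, 83)) = ((1 - 1*(-168)) - 173*10)*((1/44)*157 + 83) = ((1 + 168) - 1730)*(157/44 + 83) = (169 - 1730)*(3809/44) = -1561*3809/44 = -5945849/44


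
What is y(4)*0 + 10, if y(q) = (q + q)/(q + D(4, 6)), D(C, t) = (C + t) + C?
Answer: 10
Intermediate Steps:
D(C, t) = t + 2*C
y(q) = 2*q/(14 + q) (y(q) = (q + q)/(q + (6 + 2*4)) = (2*q)/(q + (6 + 8)) = (2*q)/(q + 14) = (2*q)/(14 + q) = 2*q/(14 + q))
y(4)*0 + 10 = (2*4/(14 + 4))*0 + 10 = (2*4/18)*0 + 10 = (2*4*(1/18))*0 + 10 = (4/9)*0 + 10 = 0 + 10 = 10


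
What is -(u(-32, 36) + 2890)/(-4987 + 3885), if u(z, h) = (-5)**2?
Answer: 2915/1102 ≈ 2.6452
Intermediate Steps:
u(z, h) = 25
-(u(-32, 36) + 2890)/(-4987 + 3885) = -(25 + 2890)/(-4987 + 3885) = -2915/(-1102) = -2915*(-1)/1102 = -1*(-2915/1102) = 2915/1102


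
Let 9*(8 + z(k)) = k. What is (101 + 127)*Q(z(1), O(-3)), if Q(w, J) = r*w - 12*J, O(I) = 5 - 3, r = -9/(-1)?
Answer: -21660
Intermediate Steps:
r = 9 (r = -9*(-1) = 9)
O(I) = 2
z(k) = -8 + k/9
Q(w, J) = -12*J + 9*w (Q(w, J) = 9*w - 12*J = -12*J + 9*w)
(101 + 127)*Q(z(1), O(-3)) = (101 + 127)*(-12*2 + 9*(-8 + (1/9)*1)) = 228*(-24 + 9*(-8 + 1/9)) = 228*(-24 + 9*(-71/9)) = 228*(-24 - 71) = 228*(-95) = -21660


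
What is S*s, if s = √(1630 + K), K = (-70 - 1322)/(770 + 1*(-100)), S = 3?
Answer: 3*√182693590/335 ≈ 121.04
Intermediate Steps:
K = -696/335 (K = -1392/(770 - 100) = -1392/670 = -1392*1/670 = -696/335 ≈ -2.0776)
s = √182693590/335 (s = √(1630 - 696/335) = √(545354/335) = √182693590/335 ≈ 40.348)
S*s = 3*(√182693590/335) = 3*√182693590/335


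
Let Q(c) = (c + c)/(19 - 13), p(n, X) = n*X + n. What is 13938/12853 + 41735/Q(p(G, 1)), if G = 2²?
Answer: 1609371369/102824 ≈ 15652.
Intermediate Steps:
G = 4
p(n, X) = n + X*n (p(n, X) = X*n + n = n + X*n)
Q(c) = c/3 (Q(c) = (2*c)/6 = (2*c)*(⅙) = c/3)
13938/12853 + 41735/Q(p(G, 1)) = 13938/12853 + 41735/(((4*(1 + 1))/3)) = 13938*(1/12853) + 41735/(((4*2)/3)) = 13938/12853 + 41735/(((⅓)*8)) = 13938/12853 + 41735/(8/3) = 13938/12853 + 41735*(3/8) = 13938/12853 + 125205/8 = 1609371369/102824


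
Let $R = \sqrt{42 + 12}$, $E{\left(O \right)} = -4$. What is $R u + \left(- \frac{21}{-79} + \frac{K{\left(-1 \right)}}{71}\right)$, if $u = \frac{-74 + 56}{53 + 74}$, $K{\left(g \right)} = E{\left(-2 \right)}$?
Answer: $\frac{1175}{5609} - \frac{54 \sqrt{6}}{127} \approx -0.83203$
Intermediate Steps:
$K{\left(g \right)} = -4$
$R = 3 \sqrt{6}$ ($R = \sqrt{54} = 3 \sqrt{6} \approx 7.3485$)
$u = - \frac{18}{127} \approx -0.14173$
$R u + \left(- \frac{21}{-79} + \frac{K{\left(-1 \right)}}{71}\right) = 3 \sqrt{6} \left(- \frac{18}{127}\right) - \left(- \frac{21}{79} + \frac{4}{71}\right) = - \frac{54 \sqrt{6}}{127} - - \frac{1175}{5609} = - \frac{54 \sqrt{6}}{127} + \left(\frac{21}{79} - \frac{4}{71}\right) = - \frac{54 \sqrt{6}}{127} + \frac{1175}{5609} = \frac{1175}{5609} - \frac{54 \sqrt{6}}{127}$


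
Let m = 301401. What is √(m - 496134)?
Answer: 3*I*√21637 ≈ 441.29*I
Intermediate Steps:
√(m - 496134) = √(301401 - 496134) = √(-194733) = 3*I*√21637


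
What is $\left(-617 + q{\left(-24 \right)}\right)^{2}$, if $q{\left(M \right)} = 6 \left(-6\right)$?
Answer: $426409$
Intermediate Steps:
$q{\left(M \right)} = -36$
$\left(-617 + q{\left(-24 \right)}\right)^{2} = \left(-617 - 36\right)^{2} = \left(-653\right)^{2} = 426409$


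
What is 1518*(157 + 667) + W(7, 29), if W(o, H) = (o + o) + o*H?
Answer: 1251049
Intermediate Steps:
W(o, H) = 2*o + H*o
1518*(157 + 667) + W(7, 29) = 1518*(157 + 667) + 7*(2 + 29) = 1518*824 + 7*31 = 1250832 + 217 = 1251049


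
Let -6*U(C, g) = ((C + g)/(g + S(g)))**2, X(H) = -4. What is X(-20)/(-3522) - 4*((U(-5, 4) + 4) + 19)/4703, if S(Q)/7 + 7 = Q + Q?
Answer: -18464152/1002119943 ≈ -0.018425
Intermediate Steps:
S(Q) = -49 + 14*Q (S(Q) = -49 + 7*(Q + Q) = -49 + 7*(2*Q) = -49 + 14*Q)
U(C, g) = -(C + g)**2/(6*(-49 + 15*g)**2) (U(C, g) = -(C + g)**2/(g + (-49 + 14*g))**2/6 = -(C + g)**2/(-49 + 15*g)**2/6 = -(C + g)**2/(6*(-49 + 15*g)**2))
X(-20)/(-3522) - 4*((U(-5, 4) + 4) + 19)/4703 = -4/(-3522) - 4*((-(-5 + 4)**2/(6*(-49 + 15*4)**2) + 4) + 19)/4703 = -4*(-1/3522) - 4*((-1/6*(-1)**2/(-49 + 60)**2 + 4) + 19)*(1/4703) = 2/1761 - 4*((-1/6*1/11**2 + 4) + 19)*(1/4703) = 2/1761 - 4*((-1/6*1/121*1 + 4) + 19)*(1/4703) = 2/1761 - 4*((-1/726 + 4) + 19)*(1/4703) = 2/1761 - 4*(2903/726 + 19)*(1/4703) = 2/1761 - 4*16697/726*(1/4703) = 2/1761 - 33394/363*1/4703 = 2/1761 - 33394/1707189 = -18464152/1002119943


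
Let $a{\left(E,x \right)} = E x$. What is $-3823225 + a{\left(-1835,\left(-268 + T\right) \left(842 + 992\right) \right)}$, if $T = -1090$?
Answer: $4566376395$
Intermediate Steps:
$-3823225 + a{\left(-1835,\left(-268 + T\right) \left(842 + 992\right) \right)} = -3823225 - 1835 \left(-268 - 1090\right) \left(842 + 992\right) = -3823225 - 1835 \left(\left(-1358\right) 1834\right) = -3823225 - -4570199620 = -3823225 + 4570199620 = 4566376395$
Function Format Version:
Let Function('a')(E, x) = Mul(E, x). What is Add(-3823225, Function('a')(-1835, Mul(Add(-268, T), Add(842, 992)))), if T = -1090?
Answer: 4566376395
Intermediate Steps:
Add(-3823225, Function('a')(-1835, Mul(Add(-268, T), Add(842, 992)))) = Add(-3823225, Mul(-1835, Mul(Add(-268, -1090), Add(842, 992)))) = Add(-3823225, Mul(-1835, Mul(-1358, 1834))) = Add(-3823225, Mul(-1835, -2490572)) = Add(-3823225, 4570199620) = 4566376395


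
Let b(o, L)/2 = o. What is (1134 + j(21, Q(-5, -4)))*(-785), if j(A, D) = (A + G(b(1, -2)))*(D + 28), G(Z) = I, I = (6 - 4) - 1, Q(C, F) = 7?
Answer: -1494640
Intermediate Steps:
I = 1 (I = 2 - 1 = 1)
b(o, L) = 2*o
G(Z) = 1
j(A, D) = (1 + A)*(28 + D) (j(A, D) = (A + 1)*(D + 28) = (1 + A)*(28 + D))
(1134 + j(21, Q(-5, -4)))*(-785) = (1134 + (28 + 7 + 28*21 + 21*7))*(-785) = (1134 + (28 + 7 + 588 + 147))*(-785) = (1134 + 770)*(-785) = 1904*(-785) = -1494640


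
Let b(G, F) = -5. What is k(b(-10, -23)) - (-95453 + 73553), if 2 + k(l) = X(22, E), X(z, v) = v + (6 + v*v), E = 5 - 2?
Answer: 21916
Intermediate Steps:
E = 3
X(z, v) = 6 + v + v**2 (X(z, v) = v + (6 + v**2) = 6 + v + v**2)
k(l) = 16 (k(l) = -2 + (6 + 3 + 3**2) = -2 + (6 + 3 + 9) = -2 + 18 = 16)
k(b(-10, -23)) - (-95453 + 73553) = 16 - (-95453 + 73553) = 16 - 1*(-21900) = 16 + 21900 = 21916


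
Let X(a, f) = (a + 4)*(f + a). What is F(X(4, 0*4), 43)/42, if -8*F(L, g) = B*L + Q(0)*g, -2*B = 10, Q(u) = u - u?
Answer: 10/21 ≈ 0.47619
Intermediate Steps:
Q(u) = 0
X(a, f) = (4 + a)*(a + f)
B = -5 (B = -½*10 = -5)
F(L, g) = 5*L/8 (F(L, g) = -(-5*L + 0*g)/8 = -(-5*L + 0)/8 = -(-5)*L/8 = 5*L/8)
F(X(4, 0*4), 43)/42 = (5*(4² + 4*4 + 4*(0*4) + 4*(0*4))/8)/42 = (5*(16 + 16 + 4*0 + 4*0)/8)*(1/42) = (5*(16 + 16 + 0 + 0)/8)*(1/42) = ((5/8)*32)*(1/42) = 20*(1/42) = 10/21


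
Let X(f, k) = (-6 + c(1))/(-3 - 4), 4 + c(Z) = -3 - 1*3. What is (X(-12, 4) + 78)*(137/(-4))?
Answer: -38497/14 ≈ -2749.8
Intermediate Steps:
c(Z) = -10 (c(Z) = -4 + (-3 - 1*3) = -4 + (-3 - 3) = -4 - 6 = -10)
X(f, k) = 16/7 (X(f, k) = (-6 - 10)/(-3 - 4) = -16/(-7) = -16*(-⅐) = 16/7)
(X(-12, 4) + 78)*(137/(-4)) = (16/7 + 78)*(137/(-4)) = 562*(137*(-¼))/7 = (562/7)*(-137/4) = -38497/14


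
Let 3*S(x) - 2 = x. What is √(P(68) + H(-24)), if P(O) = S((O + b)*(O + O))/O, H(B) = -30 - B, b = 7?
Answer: 67*√102/102 ≈ 6.6340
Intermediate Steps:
S(x) = ⅔ + x/3
P(O) = (⅔ + 2*O*(7 + O)/3)/O (P(O) = (⅔ + ((O + 7)*(O + O))/3)/O = (⅔ + ((7 + O)*(2*O))/3)/O = (⅔ + (2*O*(7 + O))/3)/O = (⅔ + 2*O*(7 + O)/3)/O)
√(P(68) + H(-24)) = √((⅔)*(1 + 68*(7 + 68))/68 + (-30 - 1*(-24))) = √((⅔)*(1/68)*(1 + 68*75) + (-30 + 24)) = √((⅔)*(1/68)*(1 + 5100) - 6) = √((⅔)*(1/68)*5101 - 6) = √(5101/102 - 6) = √(4489/102) = 67*√102/102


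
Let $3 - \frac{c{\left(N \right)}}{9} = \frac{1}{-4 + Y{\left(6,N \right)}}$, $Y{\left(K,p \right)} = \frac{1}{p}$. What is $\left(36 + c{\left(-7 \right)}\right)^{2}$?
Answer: $\frac{3572100}{841} \approx 4247.4$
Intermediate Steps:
$c{\left(N \right)} = 27 - \frac{9}{-4 + \frac{1}{N}}$
$\left(36 + c{\left(-7 \right)}\right)^{2} = \left(36 + \frac{9 \left(-3 + 13 \left(-7\right)\right)}{-1 + 4 \left(-7\right)}\right)^{2} = \left(36 + \frac{9 \left(-3 - 91\right)}{-1 - 28}\right)^{2} = \left(36 + 9 \frac{1}{-29} \left(-94\right)\right)^{2} = \left(36 + 9 \left(- \frac{1}{29}\right) \left(-94\right)\right)^{2} = \left(36 + \frac{846}{29}\right)^{2} = \left(\frac{1890}{29}\right)^{2} = \frac{3572100}{841}$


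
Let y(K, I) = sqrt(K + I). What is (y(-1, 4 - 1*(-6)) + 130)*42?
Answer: 5586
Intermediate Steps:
y(K, I) = sqrt(I + K)
(y(-1, 4 - 1*(-6)) + 130)*42 = (sqrt((4 - 1*(-6)) - 1) + 130)*42 = (sqrt((4 + 6) - 1) + 130)*42 = (sqrt(10 - 1) + 130)*42 = (sqrt(9) + 130)*42 = (3 + 130)*42 = 133*42 = 5586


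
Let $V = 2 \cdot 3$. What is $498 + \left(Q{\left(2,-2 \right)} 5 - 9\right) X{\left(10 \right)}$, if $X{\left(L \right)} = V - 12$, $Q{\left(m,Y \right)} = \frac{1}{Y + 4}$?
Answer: $537$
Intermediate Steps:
$V = 6$
$Q{\left(m,Y \right)} = \frac{1}{4 + Y}$
$X{\left(L \right)} = -6$ ($X{\left(L \right)} = 6 - 12 = -6$)
$498 + \left(Q{\left(2,-2 \right)} 5 - 9\right) X{\left(10 \right)} = 498 + \left(\frac{1}{4 - 2} \cdot 5 - 9\right) \left(-6\right) = 498 + \left(\frac{1}{2} \cdot 5 - 9\right) \left(-6\right) = 498 + \left(\frac{5}{2} - 9\right) \left(-6\right) = 498 - -39 = 498 + 39 = 537$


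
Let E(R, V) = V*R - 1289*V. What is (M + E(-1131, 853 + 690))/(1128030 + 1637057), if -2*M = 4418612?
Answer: -457182/212699 ≈ -2.1494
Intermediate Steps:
M = -2209306 (M = -½*4418612 = -2209306)
E(R, V) = -1289*V + R*V (E(R, V) = R*V - 1289*V = -1289*V + R*V)
(M + E(-1131, 853 + 690))/(1128030 + 1637057) = (-2209306 + (853 + 690)*(-1289 - 1131))/(1128030 + 1637057) = (-2209306 + 1543*(-2420))/2765087 = (-2209306 - 3734060)*(1/2765087) = -5943366*1/2765087 = -457182/212699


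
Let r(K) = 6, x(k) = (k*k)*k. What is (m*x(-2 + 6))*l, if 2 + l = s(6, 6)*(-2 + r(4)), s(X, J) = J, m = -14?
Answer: -19712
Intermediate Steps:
x(k) = k³ (x(k) = k²*k = k³)
l = 22 (l = -2 + 6*(-2 + 6) = -2 + 6*4 = -2 + 24 = 22)
(m*x(-2 + 6))*l = -14*(-2 + 6)³*22 = -14*4³*22 = -14*64*22 = -896*22 = -19712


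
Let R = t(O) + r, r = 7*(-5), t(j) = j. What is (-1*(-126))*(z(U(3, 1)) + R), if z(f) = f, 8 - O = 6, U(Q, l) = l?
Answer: -4032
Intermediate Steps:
O = 2 (O = 8 - 1*6 = 8 - 6 = 2)
r = -35
R = -33 (R = 2 - 35 = -33)
(-1*(-126))*(z(U(3, 1)) + R) = (-1*(-126))*(1 - 33) = 126*(-32) = -4032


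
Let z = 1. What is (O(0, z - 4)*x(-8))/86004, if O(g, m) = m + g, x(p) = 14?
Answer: -7/14334 ≈ -0.00048835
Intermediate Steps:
O(g, m) = g + m
(O(0, z - 4)*x(-8))/86004 = ((0 + (1 - 4))*14)/86004 = ((0 - 3)*14)*(1/86004) = -3*14*(1/86004) = -42*1/86004 = -7/14334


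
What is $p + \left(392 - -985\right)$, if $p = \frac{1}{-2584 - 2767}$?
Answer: $\frac{7368326}{5351} \approx 1377.0$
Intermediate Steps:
$p = - \frac{1}{5351}$ ($p = \frac{1}{-5351} = - \frac{1}{5351} \approx -0.00018688$)
$p + \left(392 - -985\right) = - \frac{1}{5351} + \left(392 - -985\right) = - \frac{1}{5351} + \left(392 + 985\right) = - \frac{1}{5351} + 1377 = \frac{7368326}{5351}$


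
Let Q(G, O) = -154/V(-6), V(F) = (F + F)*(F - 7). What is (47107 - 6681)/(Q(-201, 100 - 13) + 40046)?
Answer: 3153228/3123511 ≈ 1.0095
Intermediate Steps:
V(F) = 2*F*(-7 + F) (V(F) = (2*F)*(-7 + F) = 2*F*(-7 + F))
Q(G, O) = -77/78 (Q(G, O) = -154*(-1/(12*(-7 - 6))) = -154/(2*(-6)*(-13)) = -154/156 = -154*1/156 = -77/78)
(47107 - 6681)/(Q(-201, 100 - 13) + 40046) = (47107 - 6681)/(-77/78 + 40046) = 40426/(3123511/78) = 40426*(78/3123511) = 3153228/3123511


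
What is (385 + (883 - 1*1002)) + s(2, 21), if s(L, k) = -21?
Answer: 245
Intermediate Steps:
(385 + (883 - 1*1002)) + s(2, 21) = (385 + (883 - 1*1002)) - 21 = (385 + (883 - 1002)) - 21 = (385 - 119) - 21 = 266 - 21 = 245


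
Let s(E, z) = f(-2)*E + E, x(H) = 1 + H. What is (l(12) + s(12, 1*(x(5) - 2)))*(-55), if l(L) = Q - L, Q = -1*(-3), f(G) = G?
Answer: 1155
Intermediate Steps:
Q = 3
l(L) = 3 - L
s(E, z) = -E (s(E, z) = -2*E + E = -E)
(l(12) + s(12, 1*(x(5) - 2)))*(-55) = ((3 - 1*12) - 1*12)*(-55) = ((3 - 12) - 12)*(-55) = (-9 - 12)*(-55) = -21*(-55) = 1155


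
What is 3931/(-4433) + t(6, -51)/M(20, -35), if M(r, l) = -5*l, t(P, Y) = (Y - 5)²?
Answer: 1887709/110825 ≈ 17.033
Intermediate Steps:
t(P, Y) = (-5 + Y)²
3931/(-4433) + t(6, -51)/M(20, -35) = 3931/(-4433) + (-5 - 51)²/((-5*(-35))) = 3931*(-1/4433) + (-56)²/175 = -3931/4433 + 3136*(1/175) = -3931/4433 + 448/25 = 1887709/110825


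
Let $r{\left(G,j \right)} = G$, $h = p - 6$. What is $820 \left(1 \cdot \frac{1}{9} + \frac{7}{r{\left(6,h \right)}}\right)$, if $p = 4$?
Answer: $\frac{9430}{9} \approx 1047.8$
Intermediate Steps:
$h = -2$ ($h = 4 - 6 = -2$)
$820 \left(1 \cdot \frac{1}{9} + \frac{7}{r{\left(6,h \right)}}\right) = 820 \left(1 \cdot \frac{1}{9} + \frac{7}{6}\right) = 820 \left(1 \cdot \frac{1}{9} + 7 \cdot \frac{1}{6}\right) = 820 \left(\frac{1}{9} + \frac{7}{6}\right) = 820 \cdot \frac{23}{18} = \frac{9430}{9}$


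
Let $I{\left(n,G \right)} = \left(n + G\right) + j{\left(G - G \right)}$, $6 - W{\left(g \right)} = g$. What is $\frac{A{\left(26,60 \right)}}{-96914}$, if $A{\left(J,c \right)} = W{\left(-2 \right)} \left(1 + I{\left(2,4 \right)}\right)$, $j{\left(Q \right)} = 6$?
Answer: $- \frac{52}{48457} \approx -0.0010731$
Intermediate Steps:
$W{\left(g \right)} = 6 - g$
$I{\left(n,G \right)} = 6 + G + n$ ($I{\left(n,G \right)} = \left(n + G\right) + 6 = \left(G + n\right) + 6 = 6 + G + n$)
$A{\left(J,c \right)} = 104$ ($A{\left(J,c \right)} = \left(6 - -2\right) \left(1 + \left(6 + 4 + 2\right)\right) = \left(6 + 2\right) \left(1 + 12\right) = 8 \cdot 13 = 104$)
$\frac{A{\left(26,60 \right)}}{-96914} = \frac{104}{-96914} = 104 \left(- \frac{1}{96914}\right) = - \frac{52}{48457}$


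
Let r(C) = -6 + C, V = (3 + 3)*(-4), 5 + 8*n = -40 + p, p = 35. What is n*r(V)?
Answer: 75/2 ≈ 37.500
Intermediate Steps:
n = -5/4 (n = -5/8 + (-40 + 35)/8 = -5/8 + (⅛)*(-5) = -5/8 - 5/8 = -5/4 ≈ -1.2500)
V = -24 (V = 6*(-4) = -24)
n*r(V) = -5*(-6 - 24)/4 = -5/4*(-30) = 75/2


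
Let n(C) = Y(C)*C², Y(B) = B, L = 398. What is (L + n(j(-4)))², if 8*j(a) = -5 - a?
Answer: 41524250625/262144 ≈ 1.5840e+5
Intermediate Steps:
j(a) = -5/8 - a/8 (j(a) = (-5 - a)/8 = -5/8 - a/8)
n(C) = C³ (n(C) = C*C² = C³)
(L + n(j(-4)))² = (398 + (-5/8 - ⅛*(-4))³)² = (398 + (-5/8 + ½)³)² = (398 + (-⅛)³)² = (398 - 1/512)² = (203775/512)² = 41524250625/262144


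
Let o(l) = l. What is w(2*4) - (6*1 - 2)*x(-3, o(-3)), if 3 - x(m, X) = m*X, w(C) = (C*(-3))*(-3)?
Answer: 96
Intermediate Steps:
w(C) = 9*C (w(C) = -3*C*(-3) = 9*C)
x(m, X) = 3 - X*m (x(m, X) = 3 - m*X = 3 - X*m)
w(2*4) - (6*1 - 2)*x(-3, o(-3)) = 9*(2*4) - (6*1 - 2)*(3 - 1*(-3)*(-3)) = 9*8 - (6 - 2)*(3 - 9) = 72 - 4*(-6) = 72 - 1*(-24) = 72 + 24 = 96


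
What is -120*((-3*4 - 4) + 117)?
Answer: -12120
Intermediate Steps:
-120*((-3*4 - 4) + 117) = -120*((-12 - 4) + 117) = -120*(-16 + 117) = -120*101 = -12120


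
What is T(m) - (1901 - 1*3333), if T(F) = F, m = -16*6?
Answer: 1336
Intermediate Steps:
m = -96
T(m) - (1901 - 1*3333) = -96 - (1901 - 1*3333) = -96 - (1901 - 3333) = -96 - 1*(-1432) = -96 + 1432 = 1336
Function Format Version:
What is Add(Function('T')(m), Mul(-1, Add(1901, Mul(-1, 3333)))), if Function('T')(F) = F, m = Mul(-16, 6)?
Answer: 1336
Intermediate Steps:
m = -96
Add(Function('T')(m), Mul(-1, Add(1901, Mul(-1, 3333)))) = Add(-96, Mul(-1, Add(1901, Mul(-1, 3333)))) = Add(-96, Mul(-1, Add(1901, -3333))) = Add(-96, Mul(-1, -1432)) = Add(-96, 1432) = 1336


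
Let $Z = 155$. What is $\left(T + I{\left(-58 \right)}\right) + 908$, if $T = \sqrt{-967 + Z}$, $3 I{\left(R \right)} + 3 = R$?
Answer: $\frac{2663}{3} + 2 i \sqrt{203} \approx 887.67 + 28.496 i$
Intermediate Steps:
$I{\left(R \right)} = -1 + \frac{R}{3}$
$T = 2 i \sqrt{203}$ ($T = \sqrt{-967 + 155} = \sqrt{-812} = 2 i \sqrt{203} \approx 28.496 i$)
$\left(T + I{\left(-58 \right)}\right) + 908 = \left(2 i \sqrt{203} + \left(-1 + \frac{1}{3} \left(-58\right)\right)\right) + 908 = \left(2 i \sqrt{203} - \frac{61}{3}\right) + 908 = \left(- \frac{61}{3} + 2 i \sqrt{203}\right) + 908 = \frac{2663}{3} + 2 i \sqrt{203}$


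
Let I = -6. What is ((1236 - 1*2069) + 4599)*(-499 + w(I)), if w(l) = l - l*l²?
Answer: -1088374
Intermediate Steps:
w(l) = l - l³
((1236 - 1*2069) + 4599)*(-499 + w(I)) = ((1236 - 1*2069) + 4599)*(-499 + (-6 - 1*(-6)³)) = ((1236 - 2069) + 4599)*(-499 + (-6 - 1*(-216))) = (-833 + 4599)*(-499 + (-6 + 216)) = 3766*(-499 + 210) = 3766*(-289) = -1088374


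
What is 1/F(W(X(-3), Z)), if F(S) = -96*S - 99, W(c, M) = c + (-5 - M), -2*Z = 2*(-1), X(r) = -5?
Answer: 1/957 ≈ 0.0010449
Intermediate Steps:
Z = 1 (Z = -(-1) = -1/2*(-2) = 1)
W(c, M) = -5 + c - M
F(S) = -99 - 96*S
1/F(W(X(-3), Z)) = 1/(-99 - 96*(-5 - 5 - 1*1)) = 1/(-99 - 96*(-5 - 5 - 1)) = 1/(-99 - 96*(-11)) = 1/(-99 + 1056) = 1/957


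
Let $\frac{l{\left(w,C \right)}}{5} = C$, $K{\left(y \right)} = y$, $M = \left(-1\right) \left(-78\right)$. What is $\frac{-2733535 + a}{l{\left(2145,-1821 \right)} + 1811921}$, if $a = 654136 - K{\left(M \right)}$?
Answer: $- \frac{2079477}{1802816} \approx -1.1535$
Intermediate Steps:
$M = 78$
$l{\left(w,C \right)} = 5 C$
$a = 654058$ ($a = 654136 - 78 = 654058$)
$\frac{-2733535 + a}{l{\left(2145,-1821 \right)} + 1811921} = \frac{-2733535 + 654058}{5 \left(-1821\right) + 1811921} = - \frac{2079477}{-9105 + 1811921} = - \frac{2079477}{1802816}$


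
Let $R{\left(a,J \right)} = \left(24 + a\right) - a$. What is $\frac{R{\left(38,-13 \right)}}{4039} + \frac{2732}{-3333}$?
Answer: $- \frac{10954556}{13461987} \approx -0.81374$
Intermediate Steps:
$R{\left(a,J \right)} = 24$
$\frac{R{\left(38,-13 \right)}}{4039} + \frac{2732}{-3333} = \frac{24}{4039} + \frac{2732}{-3333} = 24 \cdot \frac{1}{4039} + 2732 \left(- \frac{1}{3333}\right) = \frac{24}{4039} - \frac{2732}{3333} = - \frac{10954556}{13461987}$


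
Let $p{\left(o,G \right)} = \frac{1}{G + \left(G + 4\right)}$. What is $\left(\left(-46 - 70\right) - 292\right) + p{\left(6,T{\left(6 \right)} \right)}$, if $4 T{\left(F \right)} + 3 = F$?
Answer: $- \frac{4486}{11} \approx -407.82$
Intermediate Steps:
$T{\left(F \right)} = - \frac{3}{4} + \frac{F}{4}$
$p{\left(o,G \right)} = \frac{1}{4 + 2 G}$ ($p{\left(o,G \right)} = \frac{1}{G + \left(4 + G\right)} = \frac{1}{4 + 2 G}$)
$\left(\left(-46 - 70\right) - 292\right) + p{\left(6,T{\left(6 \right)} \right)} = \left(\left(-46 - 70\right) - 292\right) + \frac{1}{2 \left(2 + \left(- \frac{3}{4} + \frac{1}{4} \cdot 6\right)\right)} = \left(-116 - 292\right) + \frac{1}{2 \left(2 + \left(- \frac{3}{4} + \frac{3}{2}\right)\right)} = -408 + \frac{1}{2 \left(2 + \frac{3}{4}\right)} = -408 + \frac{1}{2 \cdot \frac{11}{4}} = -408 + \frac{1}{2} \cdot \frac{4}{11} = -408 + \frac{2}{11} = - \frac{4486}{11}$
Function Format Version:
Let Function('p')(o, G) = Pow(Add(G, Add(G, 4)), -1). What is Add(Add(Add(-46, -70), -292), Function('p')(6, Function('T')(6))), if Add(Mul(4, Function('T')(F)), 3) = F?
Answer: Rational(-4486, 11) ≈ -407.82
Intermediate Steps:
Function('T')(F) = Add(Rational(-3, 4), Mul(Rational(1, 4), F))
Function('p')(o, G) = Pow(Add(4, Mul(2, G)), -1) (Function('p')(o, G) = Pow(Add(G, Add(4, G)), -1) = Pow(Add(4, Mul(2, G)), -1))
Add(Add(Add(-46, -70), -292), Function('p')(6, Function('T')(6))) = Add(Add(Add(-46, -70), -292), Mul(Rational(1, 2), Pow(Add(2, Add(Rational(-3, 4), Mul(Rational(1, 4), 6))), -1))) = Add(Add(-116, -292), Mul(Rational(1, 2), Pow(Add(2, Add(Rational(-3, 4), Rational(3, 2))), -1))) = Add(-408, Mul(Rational(1, 2), Pow(Add(2, Rational(3, 4)), -1))) = Add(-408, Mul(Rational(1, 2), Pow(Rational(11, 4), -1))) = Add(-408, Mul(Rational(1, 2), Rational(4, 11))) = Add(-408, Rational(2, 11)) = Rational(-4486, 11)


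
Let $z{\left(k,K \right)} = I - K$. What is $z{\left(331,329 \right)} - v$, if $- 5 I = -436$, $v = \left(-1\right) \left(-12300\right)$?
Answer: $- \frac{62709}{5} \approx -12542.0$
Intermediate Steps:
$v = 12300$
$I = \frac{436}{5}$ ($I = \left(- \frac{1}{5}\right) \left(-436\right) = \frac{436}{5} \approx 87.2$)
$z{\left(k,K \right)} = \frac{436}{5} - K$
$z{\left(331,329 \right)} - v = \left(\frac{436}{5} - 329\right) - 12300 = - \frac{1209}{5} - 12300 = - \frac{62709}{5}$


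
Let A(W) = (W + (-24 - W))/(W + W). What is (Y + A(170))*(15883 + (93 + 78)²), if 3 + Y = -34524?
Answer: -132429960324/85 ≈ -1.5580e+9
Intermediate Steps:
Y = -34527 (Y = -3 - 34524 = -34527)
A(W) = -12/W (A(W) = -24*1/(2*W) = -12/W)
(Y + A(170))*(15883 + (93 + 78)²) = (-34527 - 12/170)*(15883 + (93 + 78)²) = (-34527 - 12*1/170)*(15883 + 171²) = (-34527 - 6/85)*(15883 + 29241) = -2934801/85*45124 = -132429960324/85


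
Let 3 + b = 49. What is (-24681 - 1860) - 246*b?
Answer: -37857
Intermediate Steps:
b = 46 (b = -3 + 49 = 46)
(-24681 - 1860) - 246*b = (-24681 - 1860) - 246*46 = -26541 - 1*11316 = -26541 - 11316 = -37857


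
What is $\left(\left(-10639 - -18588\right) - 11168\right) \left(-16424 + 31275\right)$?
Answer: $-47805369$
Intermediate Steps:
$\left(\left(-10639 - -18588\right) - 11168\right) \left(-16424 + 31275\right) = \left(\left(-10639 + 18588\right) - 11168\right) 14851 = \left(7949 - 11168\right) 14851 = \left(-3219\right) 14851 = -47805369$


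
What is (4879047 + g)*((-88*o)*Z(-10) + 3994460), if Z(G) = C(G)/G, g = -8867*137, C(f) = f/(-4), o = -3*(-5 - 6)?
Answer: 14639432213848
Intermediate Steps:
o = 33 (o = -3*(-11) = 33)
C(f) = -f/4 (C(f) = f*(-1/4) = -f/4)
g = -1214779
Z(G) = -1/4 (Z(G) = (-G/4)/G = -1/4)
(4879047 + g)*((-88*o)*Z(-10) + 3994460) = (4879047 - 1214779)*(-88*33*(-1/4) + 3994460) = 3664268*(-2904*(-1/4) + 3994460) = 3664268*(726 + 3994460) = 3664268*3995186 = 14639432213848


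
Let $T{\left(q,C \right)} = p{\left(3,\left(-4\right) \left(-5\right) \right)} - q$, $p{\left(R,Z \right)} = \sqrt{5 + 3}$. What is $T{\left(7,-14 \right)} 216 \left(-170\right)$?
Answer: $257040 - 73440 \sqrt{2} \approx 1.5318 \cdot 10^{5}$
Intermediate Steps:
$p{\left(R,Z \right)} = 2 \sqrt{2}$ ($p{\left(R,Z \right)} = \sqrt{8} = 2 \sqrt{2}$)
$T{\left(q,C \right)} = - q + 2 \sqrt{2}$ ($T{\left(q,C \right)} = 2 \sqrt{2} - q = - q + 2 \sqrt{2}$)
$T{\left(7,-14 \right)} 216 \left(-170\right) = \left(\left(-1\right) 7 + 2 \sqrt{2}\right) 216 \left(-170\right) = \left(-7 + 2 \sqrt{2}\right) 216 \left(-170\right) = \left(-1512 + 432 \sqrt{2}\right) \left(-170\right) = 257040 - 73440 \sqrt{2}$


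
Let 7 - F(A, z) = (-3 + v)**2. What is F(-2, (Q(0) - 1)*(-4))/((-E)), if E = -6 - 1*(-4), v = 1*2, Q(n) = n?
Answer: 3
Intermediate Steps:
v = 2
E = -2 (E = -6 + 4 = -2)
F(A, z) = 6 (F(A, z) = 7 - (-3 + 2)**2 = 7 - 1*(-1)**2 = 7 - 1*1 = 7 - 1 = 6)
F(-2, (Q(0) - 1)*(-4))/((-E)) = 6/((-1*(-2))) = 6/2 = 6*(1/2) = 3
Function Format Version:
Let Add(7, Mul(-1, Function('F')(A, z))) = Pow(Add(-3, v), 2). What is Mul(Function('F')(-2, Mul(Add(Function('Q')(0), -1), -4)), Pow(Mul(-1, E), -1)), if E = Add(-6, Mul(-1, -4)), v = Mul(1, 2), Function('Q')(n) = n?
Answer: 3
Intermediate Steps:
v = 2
E = -2 (E = Add(-6, 4) = -2)
Function('F')(A, z) = 6 (Function('F')(A, z) = Add(7, Mul(-1, Pow(Add(-3, 2), 2))) = Add(7, Mul(-1, Pow(-1, 2))) = Add(7, Mul(-1, 1)) = Add(7, -1) = 6)
Mul(Function('F')(-2, Mul(Add(Function('Q')(0), -1), -4)), Pow(Mul(-1, E), -1)) = Mul(6, Pow(Mul(-1, -2), -1)) = Mul(6, Pow(2, -1)) = Mul(6, Rational(1, 2)) = 3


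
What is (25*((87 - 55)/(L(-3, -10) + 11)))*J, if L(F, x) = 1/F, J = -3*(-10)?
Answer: 2250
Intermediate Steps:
J = 30
(25*((87 - 55)/(L(-3, -10) + 11)))*J = (25*((87 - 55)/(1/(-3) + 11)))*30 = (25*(32/(-1/3 + 11)))*30 = (25*(32/(32/3)))*30 = (25*(32*(3/32)))*30 = (25*3)*30 = 75*30 = 2250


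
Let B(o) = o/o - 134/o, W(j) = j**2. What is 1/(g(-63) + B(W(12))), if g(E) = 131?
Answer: 72/9437 ≈ 0.0076295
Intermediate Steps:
B(o) = 1 - 134/o
1/(g(-63) + B(W(12))) = 1/(131 + (-134 + 12**2)/(12**2)) = 1/(131 + (-134 + 144)/144) = 1/(131 + (1/144)*10) = 1/(131 + 5/72) = 1/(9437/72) = 72/9437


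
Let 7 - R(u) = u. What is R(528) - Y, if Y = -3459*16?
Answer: 54823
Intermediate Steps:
R(u) = 7 - u
Y = -55344
R(528) - Y = (7 - 1*528) - 1*(-55344) = (7 - 528) + 55344 = -521 + 55344 = 54823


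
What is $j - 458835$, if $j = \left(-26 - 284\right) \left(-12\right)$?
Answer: $-455115$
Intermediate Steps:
$j = 3720$ ($j = \left(-310\right) \left(-12\right) = 3720$)
$j - 458835 = 3720 - 458835 = -455115$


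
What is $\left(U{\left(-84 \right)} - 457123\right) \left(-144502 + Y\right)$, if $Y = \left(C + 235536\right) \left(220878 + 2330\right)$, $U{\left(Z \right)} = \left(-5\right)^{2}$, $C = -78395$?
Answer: $-16032704956896948$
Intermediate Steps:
$U{\left(Z \right)} = 25$
$Y = 35075128328$ ($Y = \left(-78395 + 235536\right) \left(220878 + 2330\right) = 157141 \cdot 223208 = 35075128328$)
$\left(U{\left(-84 \right)} - 457123\right) \left(-144502 + Y\right) = \left(25 - 457123\right) \left(-144502 + 35075128328\right) = \left(-457098\right) 35074983826 = -16032704956896948$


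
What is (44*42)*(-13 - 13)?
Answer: -48048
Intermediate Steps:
(44*42)*(-13 - 13) = 1848*(-26) = -48048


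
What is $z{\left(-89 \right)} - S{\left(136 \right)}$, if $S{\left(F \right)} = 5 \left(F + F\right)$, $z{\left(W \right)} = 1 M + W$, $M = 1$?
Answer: $-1448$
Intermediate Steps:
$z{\left(W \right)} = 1 + W$ ($z{\left(W \right)} = 1 \cdot 1 + W = 1 + W$)
$S{\left(F \right)} = 10 F$ ($S{\left(F \right)} = 5 \cdot 2 F = 10 F$)
$z{\left(-89 \right)} - S{\left(136 \right)} = \left(1 - 89\right) - 10 \cdot 136 = -88 - 1360 = -1448$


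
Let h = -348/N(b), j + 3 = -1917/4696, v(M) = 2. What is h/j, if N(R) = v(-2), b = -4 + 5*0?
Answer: 272368/5335 ≈ 51.053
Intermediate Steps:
b = -4 (b = -4 + 0 = -4)
N(R) = 2
j = -16005/4696 (j = -3 - 1917/4696 = -16005/4696 ≈ -3.4082)
h = -174 (h = -348/2 = -348*½ = -174)
h/j = -174/(-16005/4696) = -174*(-4696/16005) = 272368/5335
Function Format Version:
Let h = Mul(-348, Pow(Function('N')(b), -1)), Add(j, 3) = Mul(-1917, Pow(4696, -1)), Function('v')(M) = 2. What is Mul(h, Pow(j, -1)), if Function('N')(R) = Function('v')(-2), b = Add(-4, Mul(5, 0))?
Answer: Rational(272368, 5335) ≈ 51.053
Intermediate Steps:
b = -4 (b = Add(-4, 0) = -4)
Function('N')(R) = 2
j = Rational(-16005, 4696) (j = Add(-3, Mul(-1917, Pow(4696, -1))) = Add(-3, Mul(-1917, Rational(1, 4696))) = Add(-3, Rational(-1917, 4696)) = Rational(-16005, 4696) ≈ -3.4082)
h = -174 (h = Mul(-348, Pow(2, -1)) = Mul(-348, Rational(1, 2)) = -174)
Mul(h, Pow(j, -1)) = Mul(-174, Pow(Rational(-16005, 4696), -1)) = Mul(-174, Rational(-4696, 16005)) = Rational(272368, 5335)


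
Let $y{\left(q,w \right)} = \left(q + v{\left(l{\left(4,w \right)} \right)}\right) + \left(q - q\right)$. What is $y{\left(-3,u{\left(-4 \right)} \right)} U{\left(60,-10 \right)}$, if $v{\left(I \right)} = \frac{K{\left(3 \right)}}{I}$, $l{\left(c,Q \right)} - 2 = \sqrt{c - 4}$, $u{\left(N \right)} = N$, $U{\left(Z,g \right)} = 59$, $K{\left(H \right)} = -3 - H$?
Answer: $-354$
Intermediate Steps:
$l{\left(c,Q \right)} = 2 + \sqrt{-4 + c}$ ($l{\left(c,Q \right)} = 2 + \sqrt{c - 4} = 2 + \sqrt{-4 + c}$)
$v{\left(I \right)} = - \frac{6}{I}$ ($v{\left(I \right)} = \frac{-3 - 3}{I} = - \frac{6}{I}$)
$y{\left(q,w \right)} = -3 + q$ ($y{\left(q,w \right)} = \left(q - \frac{6}{2 + \sqrt{-4 + 4}}\right) + \left(q - q\right) = \left(q - \frac{6}{2 + \sqrt{0}}\right) + 0 = \left(q - \frac{6}{2 + 0}\right) + 0 = \left(q - \frac{6}{2}\right) + 0 = \left(q - 3\right) + 0 = \left(-3 + q\right) + 0 = -3 + q$)
$y{\left(-3,u{\left(-4 \right)} \right)} U{\left(60,-10 \right)} = \left(-3 - 3\right) 59 = \left(-6\right) 59 = -354$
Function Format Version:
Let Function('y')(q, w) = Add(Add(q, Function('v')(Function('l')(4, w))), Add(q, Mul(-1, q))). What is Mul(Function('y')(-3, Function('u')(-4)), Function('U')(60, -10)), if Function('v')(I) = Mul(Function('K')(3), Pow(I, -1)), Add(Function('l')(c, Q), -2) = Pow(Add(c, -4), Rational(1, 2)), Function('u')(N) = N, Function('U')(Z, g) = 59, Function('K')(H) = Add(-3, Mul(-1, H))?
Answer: -354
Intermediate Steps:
Function('l')(c, Q) = Add(2, Pow(Add(-4, c), Rational(1, 2))) (Function('l')(c, Q) = Add(2, Pow(Add(c, -4), Rational(1, 2))) = Add(2, Pow(Add(-4, c), Rational(1, 2))))
Function('v')(I) = Mul(-6, Pow(I, -1)) (Function('v')(I) = Mul(Add(-3, Mul(-1, 3)), Pow(I, -1)) = Mul(Add(-3, -3), Pow(I, -1)) = Mul(-6, Pow(I, -1)))
Function('y')(q, w) = Add(-3, q) (Function('y')(q, w) = Add(Add(q, Mul(-6, Pow(Add(2, Pow(Add(-4, 4), Rational(1, 2))), -1))), Add(q, Mul(-1, q))) = Add(Add(q, Mul(-6, Pow(Add(2, Pow(0, Rational(1, 2))), -1))), 0) = Add(Add(q, Mul(-6, Pow(Add(2, 0), -1))), 0) = Add(Add(q, Mul(-6, Pow(2, -1))), 0) = Add(Add(q, Mul(-6, Rational(1, 2))), 0) = Add(Add(q, -3), 0) = Add(Add(-3, q), 0) = Add(-3, q))
Mul(Function('y')(-3, Function('u')(-4)), Function('U')(60, -10)) = Mul(Add(-3, -3), 59) = Mul(-6, 59) = -354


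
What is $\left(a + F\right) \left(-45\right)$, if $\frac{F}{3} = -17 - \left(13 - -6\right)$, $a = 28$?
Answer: $3600$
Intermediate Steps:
$F = -108$ ($F = 3 \left(-17 - \left(13 - -6\right)\right) = 3 \left(-17 - \left(13 + 6\right)\right) = 3 \left(-17 - 19\right) = 3 \left(-36\right) = -108$)
$\left(a + F\right) \left(-45\right) = \left(28 - 108\right) \left(-45\right) = \left(-80\right) \left(-45\right) = 3600$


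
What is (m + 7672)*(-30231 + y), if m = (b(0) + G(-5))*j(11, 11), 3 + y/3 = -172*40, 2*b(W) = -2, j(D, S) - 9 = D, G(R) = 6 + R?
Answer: -390351360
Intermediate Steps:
j(D, S) = 9 + D
b(W) = -1 (b(W) = (½)*(-2) = -1)
y = -20649 (y = -9 + 3*(-172*40) = -9 + 3*(-6880) = -9 - 20640 = -20649)
m = 0 (m = (-1 + (6 - 5))*(9 + 11) = (-1 + 1)*20 = 0*20 = 0)
(m + 7672)*(-30231 + y) = (0 + 7672)*(-30231 - 20649) = 7672*(-50880) = -390351360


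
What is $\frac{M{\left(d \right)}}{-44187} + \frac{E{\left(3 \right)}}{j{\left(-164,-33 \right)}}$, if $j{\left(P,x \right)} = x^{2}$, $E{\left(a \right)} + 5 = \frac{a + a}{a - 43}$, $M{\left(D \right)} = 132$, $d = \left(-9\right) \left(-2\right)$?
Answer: $- \frac{225037}{29163420} \approx -0.0077164$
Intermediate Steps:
$d = 18$
$E{\left(a \right)} = -5 + \frac{2 a}{-43 + a}$ ($E{\left(a \right)} = -5 + \frac{a + a}{a - 43} = -5 + \frac{2 a}{-43 + a}$)
$\frac{M{\left(d \right)}}{-44187} + \frac{E{\left(3 \right)}}{j{\left(-164,-33 \right)}} = \frac{132}{-44187} + \frac{\frac{1}{-43 + 3} \left(215 - 9\right)}{\left(-33\right)^{2}} = 132 \left(- \frac{1}{44187}\right) + \frac{\frac{1}{-40} \left(215 - 9\right)}{1089} = - \frac{4}{1339} + \left(- \frac{1}{40}\right) 206 \cdot \frac{1}{1089} = - \frac{4}{1339} - \frac{103}{21780} = - \frac{225037}{29163420}$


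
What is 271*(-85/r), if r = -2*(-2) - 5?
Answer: 23035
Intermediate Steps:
r = -1 (r = 4 - 5 = -1)
271*(-85/r) = 271*(-85/(-1)) = 271*(-85*(-1)) = 271*85 = 23035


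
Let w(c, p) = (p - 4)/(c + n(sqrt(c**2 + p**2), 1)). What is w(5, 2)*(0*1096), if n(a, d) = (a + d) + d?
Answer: 0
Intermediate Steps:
n(a, d) = a + 2*d
w(c, p) = (-4 + p)/(2 + c + sqrt(c**2 + p**2)) (w(c, p) = (p - 4)/(c + (sqrt(c**2 + p**2) + 2*1)) = (-4 + p)/(c + (sqrt(c**2 + p**2) + 2)) = (-4 + p)/(c + (2 + sqrt(c**2 + p**2))) = (-4 + p)/(2 + c + sqrt(c**2 + p**2)))
w(5, 2)*(0*1096) = ((-4 + 2)/(2 + 5 + sqrt(5**2 + 2**2)))*(0*1096) = (-2/(2 + 5 + sqrt(25 + 4)))*0 = (-2/(2 + 5 + sqrt(29)))*0 = (-2/(7 + sqrt(29)))*0 = -2/(7 + sqrt(29))*0 = 0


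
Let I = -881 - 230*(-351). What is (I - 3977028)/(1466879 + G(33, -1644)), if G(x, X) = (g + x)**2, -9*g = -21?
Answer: -35074611/13213147 ≈ -2.6545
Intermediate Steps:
g = 7/3 (g = -1/9*(-21) = 7/3 ≈ 2.3333)
G(x, X) = (7/3 + x)**2
I = 79849 (I = -881 + 80730 = 79849)
(I - 3977028)/(1466879 + G(33, -1644)) = (79849 - 3977028)/(1466879 + (7 + 3*33)**2/9) = -3897179/(1466879 + (7 + 99)**2/9) = -3897179/(1466879 + (1/9)*106**2) = -3897179/(1466879 + (1/9)*11236) = -3897179/(1466879 + 11236/9) = -3897179/13213147/9 = -3897179*9/13213147 = -35074611/13213147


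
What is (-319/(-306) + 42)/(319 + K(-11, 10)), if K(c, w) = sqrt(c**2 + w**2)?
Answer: 4201549/31071240 - 13171*sqrt(221)/31071240 ≈ 0.12892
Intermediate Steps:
(-319/(-306) + 42)/(319 + K(-11, 10)) = (-319/(-306) + 42)/(319 + sqrt((-11)**2 + 10**2)) = (-319*(-1/306) + 42)/(319 + sqrt(121 + 100)) = (319/306 + 42)/(319 + sqrt(221)) = 13171/(306*(319 + sqrt(221)))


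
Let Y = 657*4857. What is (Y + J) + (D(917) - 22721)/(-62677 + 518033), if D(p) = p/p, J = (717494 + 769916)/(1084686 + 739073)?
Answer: 662509480552446119/207614900801 ≈ 3.1910e+6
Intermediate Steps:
J = 1487410/1823759 ≈ 0.81557
D(p) = 1
Y = 3191049
(Y + J) + (D(917) - 22721)/(-62677 + 518033) = (3191049 + 1487410/1823759) + (1 - 22721)/(-62677 + 518033) = 5819705820601/1823759 - 22720/455356 = 5819705820601/1823759 - 22720*1/455356 = 5819705820601/1823759 - 5680/113839 = 662509480552446119/207614900801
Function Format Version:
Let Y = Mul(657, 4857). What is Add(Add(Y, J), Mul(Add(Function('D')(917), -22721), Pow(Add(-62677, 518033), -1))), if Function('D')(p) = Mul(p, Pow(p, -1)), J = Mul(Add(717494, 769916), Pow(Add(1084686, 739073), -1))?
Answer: Rational(662509480552446119, 207614900801) ≈ 3.1910e+6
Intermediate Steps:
J = Rational(1487410, 1823759) (J = Mul(1487410, Pow(1823759, -1)) = Mul(1487410, Rational(1, 1823759)) = Rational(1487410, 1823759) ≈ 0.81557)
Function('D')(p) = 1
Y = 3191049
Add(Add(Y, J), Mul(Add(Function('D')(917), -22721), Pow(Add(-62677, 518033), -1))) = Add(Add(3191049, Rational(1487410, 1823759)), Mul(Add(1, -22721), Pow(Add(-62677, 518033), -1))) = Add(Rational(5819705820601, 1823759), Mul(-22720, Pow(455356, -1))) = Add(Rational(5819705820601, 1823759), Mul(-22720, Rational(1, 455356))) = Add(Rational(5819705820601, 1823759), Rational(-5680, 113839)) = Rational(662509480552446119, 207614900801)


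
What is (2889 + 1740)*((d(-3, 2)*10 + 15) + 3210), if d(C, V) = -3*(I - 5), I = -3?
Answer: 16039485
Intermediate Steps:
d(C, V) = 24 (d(C, V) = -3*(-3 - 5) = -3*(-8) = 24)
(2889 + 1740)*((d(-3, 2)*10 + 15) + 3210) = (2889 + 1740)*((24*10 + 15) + 3210) = 4629*((240 + 15) + 3210) = 4629*(255 + 3210) = 4629*3465 = 16039485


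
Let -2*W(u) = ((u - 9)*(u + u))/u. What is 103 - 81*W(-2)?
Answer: -788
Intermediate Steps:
W(u) = 9 - u (W(u) = -(u - 9)*(u + u)/(2*u) = -(-9 + u)*(2*u)/(2*u) = -2*u*(-9 + u)/(2*u) = -(-18 + 2*u)/2 = 9 - u)
103 - 81*W(-2) = 103 - 81*(9 - 1*(-2)) = 103 - 81*(9 + 2) = 103 - 81*11 = 103 - 891 = -788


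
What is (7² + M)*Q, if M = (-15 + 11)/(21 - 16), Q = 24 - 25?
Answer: -241/5 ≈ -48.200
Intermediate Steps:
Q = -1
M = -⅘ (M = -4/5 = -4*⅕ = -⅘ ≈ -0.80000)
(7² + M)*Q = (7² - ⅘)*(-1) = (49 - ⅘)*(-1) = (241/5)*(-1) = -241/5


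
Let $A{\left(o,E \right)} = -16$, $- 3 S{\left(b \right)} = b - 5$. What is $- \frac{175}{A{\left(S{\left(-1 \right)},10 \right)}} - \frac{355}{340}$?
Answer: $\frac{2691}{272} \approx 9.8934$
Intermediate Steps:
$S{\left(b \right)} = \frac{5}{3} - \frac{b}{3}$ ($S{\left(b \right)} = - \frac{b - 5}{3} = - \frac{-5 + b}{3} = \frac{5}{3} - \frac{b}{3}$)
$- \frac{175}{A{\left(S{\left(-1 \right)},10 \right)}} - \frac{355}{340} = - \frac{175}{-16} - \frac{355}{340} = \left(-175\right) \left(- \frac{1}{16}\right) - \frac{71}{68} = \frac{175}{16} - \frac{71}{68} = \frac{2691}{272}$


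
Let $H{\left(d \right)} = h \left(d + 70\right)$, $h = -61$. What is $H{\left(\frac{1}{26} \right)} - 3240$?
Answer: $- \frac{195321}{26} \approx -7512.3$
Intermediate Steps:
$H{\left(d \right)} = -4270 - 61 d$ ($H{\left(d \right)} = - 61 \left(d + 70\right) = - 61 \left(70 + d\right) = -4270 - 61 d$)
$H{\left(\frac{1}{26} \right)} - 3240 = \left(-4270 - \frac{61}{26}\right) - 3240 = - \frac{111081}{26} - 3240 = - \frac{195321}{26}$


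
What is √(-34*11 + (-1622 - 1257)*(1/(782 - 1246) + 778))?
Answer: 5*I*√1205781285/116 ≈ 1496.7*I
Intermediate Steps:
√(-34*11 + (-1622 - 1257)*(1/(782 - 1246) + 778)) = √(-374 - 2879*(1/(-464) + 778)) = √(-374 - 2879*(-1/464 + 778)) = √(-374 - 2879*360991/464) = √(-374 - 1039293089/464) = √(-1039466625/464) = 5*I*√1205781285/116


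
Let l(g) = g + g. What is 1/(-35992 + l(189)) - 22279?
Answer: -793444307/35614 ≈ -22279.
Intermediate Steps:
l(g) = 2*g
1/(-35992 + l(189)) - 22279 = 1/(-35992 + 2*189) - 22279 = 1/(-35992 + 378) - 22279 = 1/(-35614) - 22279 = -1/35614 - 22279 = -793444307/35614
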